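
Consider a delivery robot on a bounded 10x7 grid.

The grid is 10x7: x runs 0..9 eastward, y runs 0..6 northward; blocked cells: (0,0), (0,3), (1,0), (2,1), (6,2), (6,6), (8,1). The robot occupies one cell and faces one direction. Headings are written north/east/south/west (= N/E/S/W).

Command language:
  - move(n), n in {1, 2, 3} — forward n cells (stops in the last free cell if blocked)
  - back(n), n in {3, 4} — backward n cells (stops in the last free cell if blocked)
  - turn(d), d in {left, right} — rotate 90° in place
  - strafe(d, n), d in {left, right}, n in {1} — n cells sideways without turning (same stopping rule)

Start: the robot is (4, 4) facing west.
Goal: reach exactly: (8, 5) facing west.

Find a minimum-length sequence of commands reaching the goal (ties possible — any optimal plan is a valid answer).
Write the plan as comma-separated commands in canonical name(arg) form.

initial: (4, 4) facing west
step 1 (back(4)): (8, 4) facing west
step 2 (strafe(right, 1)): (8, 5) facing west
shorter routes all fall short; 2 is best.

back(4), strafe(right, 1)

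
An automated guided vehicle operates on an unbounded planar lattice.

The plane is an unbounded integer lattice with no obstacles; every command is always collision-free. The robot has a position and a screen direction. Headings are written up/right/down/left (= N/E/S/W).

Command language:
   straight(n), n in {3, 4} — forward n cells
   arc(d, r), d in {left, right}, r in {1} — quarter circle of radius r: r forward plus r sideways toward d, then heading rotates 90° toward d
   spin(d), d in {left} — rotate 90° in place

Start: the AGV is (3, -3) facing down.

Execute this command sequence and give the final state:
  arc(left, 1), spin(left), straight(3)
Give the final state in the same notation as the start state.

t0: (3, -3) facing down
1. arc(left, 1) → (4, -4) facing right
2. spin(left) → (4, -4) facing up
3. straight(3) → (4, -1) facing up

(4, -1) facing up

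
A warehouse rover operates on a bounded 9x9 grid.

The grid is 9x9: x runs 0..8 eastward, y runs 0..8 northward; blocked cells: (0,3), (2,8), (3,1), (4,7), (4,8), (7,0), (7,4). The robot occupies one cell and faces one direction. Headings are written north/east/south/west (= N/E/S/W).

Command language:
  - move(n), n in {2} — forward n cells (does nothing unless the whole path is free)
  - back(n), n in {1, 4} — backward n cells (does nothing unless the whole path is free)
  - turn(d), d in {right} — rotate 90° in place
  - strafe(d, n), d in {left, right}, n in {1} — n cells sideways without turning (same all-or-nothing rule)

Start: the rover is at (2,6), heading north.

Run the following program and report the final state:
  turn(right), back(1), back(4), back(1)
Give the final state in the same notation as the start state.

at (0,6), heading east

begin: at (2,6), heading north
[1] after turn(right): at (2,6), heading east
[2] after back(1): at (1,6), heading east
[3] after back(4): at (1,6), heading east
[4] after back(1): at (0,6), heading east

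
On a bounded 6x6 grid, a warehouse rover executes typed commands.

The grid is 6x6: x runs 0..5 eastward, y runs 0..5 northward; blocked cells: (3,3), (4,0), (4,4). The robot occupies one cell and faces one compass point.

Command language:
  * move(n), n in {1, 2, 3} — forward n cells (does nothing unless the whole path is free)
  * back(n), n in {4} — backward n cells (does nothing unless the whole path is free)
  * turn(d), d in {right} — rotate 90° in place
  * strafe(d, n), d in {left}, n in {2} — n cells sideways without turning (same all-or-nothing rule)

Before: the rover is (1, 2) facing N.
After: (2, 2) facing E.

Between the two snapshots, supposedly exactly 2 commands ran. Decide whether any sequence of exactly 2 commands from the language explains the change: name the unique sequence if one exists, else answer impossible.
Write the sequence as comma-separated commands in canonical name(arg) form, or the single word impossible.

turn(right), move(1)

key: position moved to (2,2) AND the heading swung to E — translation plus rotation needed
begin: (1, 2) facing N
1. turn(right) → (1, 2) facing E
2. move(1) → (2, 2) facing E
no other 2-command option fits: unique.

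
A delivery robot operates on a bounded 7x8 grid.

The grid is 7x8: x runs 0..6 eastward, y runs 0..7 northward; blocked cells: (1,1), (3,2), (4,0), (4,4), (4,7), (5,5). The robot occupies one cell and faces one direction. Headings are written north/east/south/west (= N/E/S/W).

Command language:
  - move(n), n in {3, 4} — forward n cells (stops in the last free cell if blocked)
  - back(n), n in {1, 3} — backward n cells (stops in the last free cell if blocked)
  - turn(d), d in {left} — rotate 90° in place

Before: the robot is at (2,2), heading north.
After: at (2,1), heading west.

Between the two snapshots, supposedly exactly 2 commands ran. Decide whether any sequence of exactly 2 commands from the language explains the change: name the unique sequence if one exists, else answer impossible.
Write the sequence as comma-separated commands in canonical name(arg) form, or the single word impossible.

back(1), turn(left)

key: running turn(left) before back(1) would end elsewhere — order is forced
start: at (2,2), heading north
step 1 (back(1)): at (2,1), heading north
step 2 (turn(left)): at (2,1), heading west
uniquely the one of 25 2-step routes that fits.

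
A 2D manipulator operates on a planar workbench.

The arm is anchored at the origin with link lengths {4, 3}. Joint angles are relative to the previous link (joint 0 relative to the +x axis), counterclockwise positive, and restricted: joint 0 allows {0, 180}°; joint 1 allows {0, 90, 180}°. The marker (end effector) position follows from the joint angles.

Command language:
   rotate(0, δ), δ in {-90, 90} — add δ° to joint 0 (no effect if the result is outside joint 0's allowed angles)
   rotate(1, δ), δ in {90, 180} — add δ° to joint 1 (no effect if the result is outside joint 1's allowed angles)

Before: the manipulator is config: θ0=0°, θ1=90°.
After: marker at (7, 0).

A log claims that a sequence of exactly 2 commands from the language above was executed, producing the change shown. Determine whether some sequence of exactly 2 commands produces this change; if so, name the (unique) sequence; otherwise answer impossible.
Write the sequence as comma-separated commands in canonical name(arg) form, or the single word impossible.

rotate(1, 90), rotate(1, 180)

key: order matters: swapping rotate(1, 90) and rotate(1, 180) lands elsewhere
initial: config: θ0=0°, θ1=90°
1. rotate(1, 90) → config: θ0=0°, θ1=180°
2. rotate(1, 180) → config: θ0=0°, θ1=0°
uniquely the one of 16 2-step routes that fits.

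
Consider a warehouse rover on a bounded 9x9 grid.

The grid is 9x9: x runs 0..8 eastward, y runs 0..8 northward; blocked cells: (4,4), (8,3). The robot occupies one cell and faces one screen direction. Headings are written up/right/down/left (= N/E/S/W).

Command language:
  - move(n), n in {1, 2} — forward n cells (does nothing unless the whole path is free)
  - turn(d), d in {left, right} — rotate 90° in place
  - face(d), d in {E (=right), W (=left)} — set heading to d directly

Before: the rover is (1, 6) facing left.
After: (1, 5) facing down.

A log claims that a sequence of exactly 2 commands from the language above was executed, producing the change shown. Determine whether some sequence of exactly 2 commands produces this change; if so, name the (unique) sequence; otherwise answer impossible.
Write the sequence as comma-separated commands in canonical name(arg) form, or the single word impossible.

key: running move(1) before turn(left) would end elsewhere — order is forced
begin: (1, 6) facing left
[1] after turn(left): (1, 6) facing down
[2] after move(1): (1, 5) facing down
all 36 alternatives checked — unique.

turn(left), move(1)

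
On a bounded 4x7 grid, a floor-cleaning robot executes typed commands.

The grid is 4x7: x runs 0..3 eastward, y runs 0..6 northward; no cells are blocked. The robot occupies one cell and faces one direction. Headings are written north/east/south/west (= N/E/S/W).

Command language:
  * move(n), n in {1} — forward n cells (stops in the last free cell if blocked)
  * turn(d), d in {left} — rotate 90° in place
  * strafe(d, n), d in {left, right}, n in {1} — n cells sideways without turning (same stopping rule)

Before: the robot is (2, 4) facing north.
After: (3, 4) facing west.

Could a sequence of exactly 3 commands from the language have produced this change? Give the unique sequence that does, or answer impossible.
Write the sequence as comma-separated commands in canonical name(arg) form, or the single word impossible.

key: position moved to (3,4) AND the heading swung to W — translation plus rotation needed
begin: (2, 4) facing north
[1] after strafe(right, 1): (3, 4) facing north
[2] after strafe(right, 1): (3, 4) facing north
[3] after turn(left): (3, 4) facing west
no rival 3-sequence matches.

strafe(right, 1), strafe(right, 1), turn(left)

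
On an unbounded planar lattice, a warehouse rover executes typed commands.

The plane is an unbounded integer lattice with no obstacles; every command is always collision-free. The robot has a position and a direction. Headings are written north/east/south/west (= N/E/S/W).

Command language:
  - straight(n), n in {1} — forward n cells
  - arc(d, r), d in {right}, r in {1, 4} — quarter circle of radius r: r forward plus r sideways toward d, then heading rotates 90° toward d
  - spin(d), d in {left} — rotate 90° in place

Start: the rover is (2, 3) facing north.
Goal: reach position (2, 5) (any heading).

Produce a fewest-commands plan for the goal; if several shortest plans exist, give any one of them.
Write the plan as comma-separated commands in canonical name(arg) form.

straight(1), straight(1)

begin: (2, 3) facing north
[1] after straight(1): (2, 4) facing north
[2] after straight(1): (2, 5) facing north
nothing shorter than 2 reaches the goal.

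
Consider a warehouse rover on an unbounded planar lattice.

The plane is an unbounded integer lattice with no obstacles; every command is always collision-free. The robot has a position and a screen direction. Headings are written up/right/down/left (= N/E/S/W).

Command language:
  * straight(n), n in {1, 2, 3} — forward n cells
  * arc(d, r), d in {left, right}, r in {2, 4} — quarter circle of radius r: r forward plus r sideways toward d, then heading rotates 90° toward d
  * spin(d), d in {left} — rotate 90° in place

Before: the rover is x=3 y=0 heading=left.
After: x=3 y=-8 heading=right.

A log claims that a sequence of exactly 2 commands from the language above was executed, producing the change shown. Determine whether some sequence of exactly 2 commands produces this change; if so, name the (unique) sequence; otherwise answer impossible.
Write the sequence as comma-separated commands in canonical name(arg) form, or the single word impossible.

key: position moved to (3,-8) AND the heading swung to E — translation plus rotation needed
begin: x=3 y=0 heading=left
step 1 (arc(left, 4)): x=-1 y=-4 heading=down
step 2 (arc(left, 4)): x=3 y=-8 heading=right
all 64 alternatives checked — unique.

arc(left, 4), arc(left, 4)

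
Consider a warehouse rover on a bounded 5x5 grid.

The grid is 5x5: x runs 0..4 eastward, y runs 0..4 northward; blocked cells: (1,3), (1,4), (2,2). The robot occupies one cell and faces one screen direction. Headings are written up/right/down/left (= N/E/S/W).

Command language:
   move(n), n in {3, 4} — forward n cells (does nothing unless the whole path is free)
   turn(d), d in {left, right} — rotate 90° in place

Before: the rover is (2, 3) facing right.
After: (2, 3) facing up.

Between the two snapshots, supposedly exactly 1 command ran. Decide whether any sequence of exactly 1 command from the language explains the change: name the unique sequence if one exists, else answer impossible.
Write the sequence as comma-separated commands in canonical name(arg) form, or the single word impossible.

turn(left)

key: (2,3) unchanged — the single command moves nothing
t0: (2, 3) facing right
step 1 (turn(left)): (2, 3) facing up
all 4 alternatives checked — unique.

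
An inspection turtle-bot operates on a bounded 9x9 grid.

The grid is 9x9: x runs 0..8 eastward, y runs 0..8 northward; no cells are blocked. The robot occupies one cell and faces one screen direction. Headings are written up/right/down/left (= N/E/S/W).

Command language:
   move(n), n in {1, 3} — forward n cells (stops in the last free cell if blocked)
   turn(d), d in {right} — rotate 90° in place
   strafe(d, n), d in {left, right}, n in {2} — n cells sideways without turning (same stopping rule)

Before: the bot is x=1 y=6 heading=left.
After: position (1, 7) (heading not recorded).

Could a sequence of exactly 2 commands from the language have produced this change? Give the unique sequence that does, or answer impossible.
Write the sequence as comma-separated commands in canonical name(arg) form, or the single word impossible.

turn(right), move(1)

key: running move(1) before turn(right) would end elsewhere — order is forced
begin: x=1 y=6 heading=left
t=1 turn(right) ⇒ x=1 y=6 heading=up
t=2 move(1) ⇒ x=1 y=7 heading=up
no rival 2-sequence matches.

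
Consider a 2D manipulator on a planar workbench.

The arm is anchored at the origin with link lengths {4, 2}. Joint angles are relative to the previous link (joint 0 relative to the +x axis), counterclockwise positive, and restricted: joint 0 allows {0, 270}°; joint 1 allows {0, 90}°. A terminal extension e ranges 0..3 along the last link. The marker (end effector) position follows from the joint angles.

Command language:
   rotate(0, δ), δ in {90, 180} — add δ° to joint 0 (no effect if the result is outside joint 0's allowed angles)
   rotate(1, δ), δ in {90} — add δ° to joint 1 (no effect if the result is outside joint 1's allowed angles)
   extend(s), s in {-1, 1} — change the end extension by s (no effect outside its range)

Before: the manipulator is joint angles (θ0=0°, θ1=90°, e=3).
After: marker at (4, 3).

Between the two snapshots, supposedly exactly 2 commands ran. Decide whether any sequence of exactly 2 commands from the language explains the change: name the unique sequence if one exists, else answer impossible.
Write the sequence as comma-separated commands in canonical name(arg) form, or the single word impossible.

extend(-1), extend(-1)

from: joint angles (θ0=0°, θ1=90°, e=3)
t=1 extend(-1) ⇒ joint angles (θ0=0°, θ1=90°, e=2)
t=2 extend(-1) ⇒ joint angles (θ0=0°, θ1=90°, e=1)
no rival 2-sequence matches.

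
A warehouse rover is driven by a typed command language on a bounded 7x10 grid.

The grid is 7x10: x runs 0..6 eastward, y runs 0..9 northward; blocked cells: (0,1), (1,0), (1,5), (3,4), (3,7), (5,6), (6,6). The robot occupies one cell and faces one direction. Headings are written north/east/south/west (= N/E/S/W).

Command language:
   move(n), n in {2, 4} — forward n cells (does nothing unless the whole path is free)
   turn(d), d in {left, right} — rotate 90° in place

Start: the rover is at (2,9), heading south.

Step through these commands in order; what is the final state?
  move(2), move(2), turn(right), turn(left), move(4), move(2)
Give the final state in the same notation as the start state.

at (2,1), heading south

initial: at (2,9), heading south
t=1 move(2) ⇒ at (2,7), heading south
t=2 move(2) ⇒ at (2,5), heading south
t=3 turn(right) ⇒ at (2,5), heading west
t=4 turn(left) ⇒ at (2,5), heading south
t=5 move(4) ⇒ at (2,1), heading south
t=6 move(2) ⇒ at (2,1), heading south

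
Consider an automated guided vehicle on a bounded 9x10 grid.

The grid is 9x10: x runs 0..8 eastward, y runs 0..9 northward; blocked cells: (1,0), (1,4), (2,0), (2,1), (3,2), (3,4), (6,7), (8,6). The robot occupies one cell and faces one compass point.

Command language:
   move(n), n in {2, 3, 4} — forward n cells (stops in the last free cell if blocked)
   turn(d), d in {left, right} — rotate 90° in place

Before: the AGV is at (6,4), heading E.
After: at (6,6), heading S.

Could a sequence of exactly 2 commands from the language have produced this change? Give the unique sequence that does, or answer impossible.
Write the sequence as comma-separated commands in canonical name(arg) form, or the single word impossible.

all 25 sequences checked — none match.

impossible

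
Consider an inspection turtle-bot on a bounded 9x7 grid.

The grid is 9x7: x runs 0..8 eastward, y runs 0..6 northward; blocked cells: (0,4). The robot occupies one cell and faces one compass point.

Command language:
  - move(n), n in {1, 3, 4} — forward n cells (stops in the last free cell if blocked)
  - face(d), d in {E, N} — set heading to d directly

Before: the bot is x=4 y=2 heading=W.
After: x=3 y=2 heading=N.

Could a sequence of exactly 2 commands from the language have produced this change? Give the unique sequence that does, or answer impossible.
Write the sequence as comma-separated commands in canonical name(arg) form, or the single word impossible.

move(1), face(N)

key: cell and facing (now N) both changed — the 2 commands mix motion and turning
start: x=4 y=2 heading=W
1. move(1) → x=3 y=2 heading=W
2. face(N) → x=3 y=2 heading=N
all 25 alternatives checked — unique.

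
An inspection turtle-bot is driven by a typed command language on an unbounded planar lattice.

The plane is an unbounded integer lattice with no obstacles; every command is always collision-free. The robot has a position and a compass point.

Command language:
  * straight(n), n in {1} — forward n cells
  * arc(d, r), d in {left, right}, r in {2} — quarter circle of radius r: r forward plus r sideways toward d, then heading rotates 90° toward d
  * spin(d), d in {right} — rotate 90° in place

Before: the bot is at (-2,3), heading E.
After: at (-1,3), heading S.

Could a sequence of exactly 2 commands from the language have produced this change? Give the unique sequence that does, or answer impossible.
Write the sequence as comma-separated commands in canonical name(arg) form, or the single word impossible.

key: running spin(right) before straight(1) would end elsewhere — order is forced
start: at (-2,3), heading E
1. straight(1) → at (-1,3), heading E
2. spin(right) → at (-1,3), heading S
no rival 2-sequence matches.

straight(1), spin(right)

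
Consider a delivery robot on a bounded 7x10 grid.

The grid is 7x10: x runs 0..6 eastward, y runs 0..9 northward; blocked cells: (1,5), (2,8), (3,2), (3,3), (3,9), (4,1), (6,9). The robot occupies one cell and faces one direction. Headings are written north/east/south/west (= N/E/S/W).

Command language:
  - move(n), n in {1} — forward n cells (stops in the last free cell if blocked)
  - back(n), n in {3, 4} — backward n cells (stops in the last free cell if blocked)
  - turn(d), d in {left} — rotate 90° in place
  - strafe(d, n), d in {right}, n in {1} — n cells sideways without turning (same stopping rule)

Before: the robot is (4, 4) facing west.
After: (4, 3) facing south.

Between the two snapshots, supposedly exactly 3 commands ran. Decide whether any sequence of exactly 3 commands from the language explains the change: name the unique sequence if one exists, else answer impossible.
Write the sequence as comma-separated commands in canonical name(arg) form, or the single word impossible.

key: running strafe(right, 1) before turn(left) would end elsewhere — order is forced
initial: (4, 4) facing west
step 1 (turn(left)): (4, 4) facing south
step 2 (move(1)): (4, 3) facing south
step 3 (strafe(right, 1)): (4, 3) facing south
all 125 alternatives checked — unique.

turn(left), move(1), strafe(right, 1)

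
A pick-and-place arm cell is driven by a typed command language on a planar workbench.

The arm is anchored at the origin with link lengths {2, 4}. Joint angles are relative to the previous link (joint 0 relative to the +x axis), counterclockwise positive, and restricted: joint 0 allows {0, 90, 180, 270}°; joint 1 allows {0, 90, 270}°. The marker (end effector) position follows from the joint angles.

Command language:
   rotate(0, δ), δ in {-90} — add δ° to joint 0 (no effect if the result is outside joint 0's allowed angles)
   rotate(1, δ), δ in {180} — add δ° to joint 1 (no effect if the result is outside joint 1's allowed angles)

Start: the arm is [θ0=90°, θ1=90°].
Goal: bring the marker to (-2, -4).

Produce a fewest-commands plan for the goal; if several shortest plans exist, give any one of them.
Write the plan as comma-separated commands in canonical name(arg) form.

rotate(0, -90), rotate(0, -90), rotate(0, -90)

start: [θ0=90°, θ1=90°]
1. rotate(0, -90) → [θ0=0°, θ1=90°]
2. rotate(0, -90) → [θ0=270°, θ1=90°]
3. rotate(0, -90) → [θ0=180°, θ1=90°]
minimal: 3 command(s), checked below 3.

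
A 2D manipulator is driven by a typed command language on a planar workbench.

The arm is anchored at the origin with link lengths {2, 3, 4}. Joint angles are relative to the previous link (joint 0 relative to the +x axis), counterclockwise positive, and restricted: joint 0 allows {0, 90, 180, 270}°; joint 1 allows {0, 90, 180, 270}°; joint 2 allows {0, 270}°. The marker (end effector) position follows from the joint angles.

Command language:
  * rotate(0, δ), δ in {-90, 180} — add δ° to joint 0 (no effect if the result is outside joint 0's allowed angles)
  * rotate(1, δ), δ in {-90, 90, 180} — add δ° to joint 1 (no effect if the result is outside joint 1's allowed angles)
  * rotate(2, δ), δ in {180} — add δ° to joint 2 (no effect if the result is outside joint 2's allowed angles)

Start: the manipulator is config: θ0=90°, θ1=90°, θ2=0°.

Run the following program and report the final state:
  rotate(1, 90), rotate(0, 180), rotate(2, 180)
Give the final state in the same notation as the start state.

config: θ0=270°, θ1=180°, θ2=0°

from: config: θ0=90°, θ1=90°, θ2=0°
step 1 (rotate(1, 90)): config: θ0=90°, θ1=180°, θ2=0°
step 2 (rotate(0, 180)): config: θ0=270°, θ1=180°, θ2=0°
step 3 (rotate(2, 180)): config: θ0=270°, θ1=180°, θ2=0°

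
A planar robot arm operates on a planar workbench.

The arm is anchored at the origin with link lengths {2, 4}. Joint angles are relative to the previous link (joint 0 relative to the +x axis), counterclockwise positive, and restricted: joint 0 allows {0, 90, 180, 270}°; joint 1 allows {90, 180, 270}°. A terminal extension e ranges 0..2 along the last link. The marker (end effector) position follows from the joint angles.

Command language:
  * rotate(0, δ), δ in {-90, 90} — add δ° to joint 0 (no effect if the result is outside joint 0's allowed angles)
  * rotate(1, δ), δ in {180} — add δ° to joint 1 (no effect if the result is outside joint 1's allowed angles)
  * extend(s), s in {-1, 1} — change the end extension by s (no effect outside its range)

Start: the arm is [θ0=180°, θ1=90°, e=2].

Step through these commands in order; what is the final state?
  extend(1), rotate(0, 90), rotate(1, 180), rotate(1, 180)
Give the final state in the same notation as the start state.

start: [θ0=180°, θ1=90°, e=2]
[1] after extend(1): [θ0=180°, θ1=90°, e=2]
[2] after rotate(0, 90): [θ0=270°, θ1=90°, e=2]
[3] after rotate(1, 180): [θ0=270°, θ1=270°, e=2]
[4] after rotate(1, 180): [θ0=270°, θ1=90°, e=2]

[θ0=270°, θ1=90°, e=2]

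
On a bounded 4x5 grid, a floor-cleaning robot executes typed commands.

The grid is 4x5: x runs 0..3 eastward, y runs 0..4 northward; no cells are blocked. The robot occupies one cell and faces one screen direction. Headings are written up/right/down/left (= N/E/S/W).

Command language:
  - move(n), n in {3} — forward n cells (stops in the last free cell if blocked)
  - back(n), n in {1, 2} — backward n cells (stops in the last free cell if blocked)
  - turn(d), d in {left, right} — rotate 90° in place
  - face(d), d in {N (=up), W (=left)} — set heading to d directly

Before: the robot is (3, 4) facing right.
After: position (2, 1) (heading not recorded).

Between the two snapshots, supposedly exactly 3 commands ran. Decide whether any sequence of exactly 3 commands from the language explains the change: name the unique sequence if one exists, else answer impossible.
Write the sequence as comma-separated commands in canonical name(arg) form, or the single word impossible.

key: order matters: swapping back(1) and move(3) lands elsewhere
from: (3, 4) facing right
step 1 (back(1)): (2, 4) facing right
step 2 (turn(right)): (2, 4) facing down
step 3 (move(3)): (2, 1) facing down
no rival 3-sequence matches.

back(1), turn(right), move(3)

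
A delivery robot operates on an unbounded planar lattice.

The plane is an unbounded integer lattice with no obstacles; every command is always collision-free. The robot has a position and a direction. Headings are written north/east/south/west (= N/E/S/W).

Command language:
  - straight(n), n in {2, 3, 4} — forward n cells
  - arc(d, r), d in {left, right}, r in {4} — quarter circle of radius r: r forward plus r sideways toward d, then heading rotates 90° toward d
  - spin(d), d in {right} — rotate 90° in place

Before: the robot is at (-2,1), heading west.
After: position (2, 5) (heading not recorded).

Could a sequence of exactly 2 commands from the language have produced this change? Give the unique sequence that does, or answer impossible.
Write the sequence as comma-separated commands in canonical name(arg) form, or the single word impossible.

key: order matters: swapping spin(right) and arc(right, 4) lands elsewhere
from: at (-2,1), heading west
step 1 (spin(right)): at (-2,1), heading north
step 2 (arc(right, 4)): at (2,5), heading east
no other 2-command option fits: unique.

spin(right), arc(right, 4)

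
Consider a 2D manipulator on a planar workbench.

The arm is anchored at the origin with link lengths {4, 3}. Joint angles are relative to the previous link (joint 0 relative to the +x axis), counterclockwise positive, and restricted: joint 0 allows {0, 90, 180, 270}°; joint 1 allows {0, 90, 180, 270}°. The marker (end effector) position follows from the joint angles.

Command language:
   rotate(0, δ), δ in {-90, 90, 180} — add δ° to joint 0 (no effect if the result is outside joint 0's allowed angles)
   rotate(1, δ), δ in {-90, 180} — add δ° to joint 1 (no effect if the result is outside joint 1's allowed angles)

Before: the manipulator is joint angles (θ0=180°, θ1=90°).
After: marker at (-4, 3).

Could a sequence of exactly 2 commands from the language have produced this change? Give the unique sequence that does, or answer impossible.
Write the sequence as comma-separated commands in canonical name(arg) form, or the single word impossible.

begin: joint angles (θ0=180°, θ1=90°)
1. rotate(1, -90) → joint angles (θ0=180°, θ1=0°)
2. rotate(1, -90) → joint angles (θ0=180°, θ1=270°)
all 25 alternatives checked — unique.

rotate(1, -90), rotate(1, -90)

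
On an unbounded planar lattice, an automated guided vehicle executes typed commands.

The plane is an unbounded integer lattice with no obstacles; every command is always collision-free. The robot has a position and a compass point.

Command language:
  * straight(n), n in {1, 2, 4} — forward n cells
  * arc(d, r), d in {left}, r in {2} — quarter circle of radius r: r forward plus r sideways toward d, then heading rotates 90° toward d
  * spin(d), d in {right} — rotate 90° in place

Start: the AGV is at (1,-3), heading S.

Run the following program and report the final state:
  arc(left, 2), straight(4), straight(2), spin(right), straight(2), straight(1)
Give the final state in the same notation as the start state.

at (9,-8), heading S

initial: at (1,-3), heading S
[1] after arc(left, 2): at (3,-5), heading E
[2] after straight(4): at (7,-5), heading E
[3] after straight(2): at (9,-5), heading E
[4] after spin(right): at (9,-5), heading S
[5] after straight(2): at (9,-7), heading S
[6] after straight(1): at (9,-8), heading S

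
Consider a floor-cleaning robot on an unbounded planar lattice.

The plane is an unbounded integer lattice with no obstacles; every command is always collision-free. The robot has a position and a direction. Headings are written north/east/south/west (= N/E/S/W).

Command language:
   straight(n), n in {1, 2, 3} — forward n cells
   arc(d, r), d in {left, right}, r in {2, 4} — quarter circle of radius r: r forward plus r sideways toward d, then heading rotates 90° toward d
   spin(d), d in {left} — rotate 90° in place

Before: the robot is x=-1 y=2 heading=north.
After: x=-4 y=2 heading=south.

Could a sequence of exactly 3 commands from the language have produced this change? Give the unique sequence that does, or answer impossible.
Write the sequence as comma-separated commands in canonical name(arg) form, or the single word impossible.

spin(left), straight(3), spin(left)

key: position moved to (-4,2) AND the heading swung to S — translation plus rotation needed
begin: x=-1 y=2 heading=north
step 1 (spin(left)): x=-1 y=2 heading=west
step 2 (straight(3)): x=-4 y=2 heading=west
step 3 (spin(left)): x=-4 y=2 heading=south
all 512 alternatives checked — unique.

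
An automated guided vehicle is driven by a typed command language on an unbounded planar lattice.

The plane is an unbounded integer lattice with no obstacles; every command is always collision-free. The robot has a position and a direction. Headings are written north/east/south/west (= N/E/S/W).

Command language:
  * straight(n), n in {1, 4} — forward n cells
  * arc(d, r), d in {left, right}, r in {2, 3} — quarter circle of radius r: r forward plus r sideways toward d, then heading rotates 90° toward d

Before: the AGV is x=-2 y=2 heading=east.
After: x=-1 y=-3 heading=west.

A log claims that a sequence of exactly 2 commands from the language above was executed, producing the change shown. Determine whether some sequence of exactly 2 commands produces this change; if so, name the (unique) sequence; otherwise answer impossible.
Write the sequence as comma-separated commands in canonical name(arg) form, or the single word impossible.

arc(right, 3), arc(right, 2)

key: cell and facing (now W) both changed — the 2 commands mix motion and turning
start: x=-2 y=2 heading=east
1. arc(right, 3) → x=1 y=-1 heading=south
2. arc(right, 2) → x=-1 y=-3 heading=west
uniquely the one of 36 2-step routes that fits.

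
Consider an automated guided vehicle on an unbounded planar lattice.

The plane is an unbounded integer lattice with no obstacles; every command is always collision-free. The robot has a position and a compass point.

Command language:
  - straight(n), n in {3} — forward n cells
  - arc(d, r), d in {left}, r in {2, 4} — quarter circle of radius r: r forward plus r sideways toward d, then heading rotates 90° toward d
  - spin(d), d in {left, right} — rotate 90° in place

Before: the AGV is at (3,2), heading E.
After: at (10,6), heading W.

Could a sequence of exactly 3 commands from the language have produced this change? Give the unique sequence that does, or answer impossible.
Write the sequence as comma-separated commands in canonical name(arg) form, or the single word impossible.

straight(3), arc(left, 4), spin(left)

key: position moved to (10,6) AND the heading swung to W — translation plus rotation needed
from: at (3,2), heading E
[1] after straight(3): at (6,2), heading E
[2] after arc(left, 4): at (10,6), heading N
[3] after spin(left): at (10,6), heading W
uniquely the one of 125 3-step routes that fits.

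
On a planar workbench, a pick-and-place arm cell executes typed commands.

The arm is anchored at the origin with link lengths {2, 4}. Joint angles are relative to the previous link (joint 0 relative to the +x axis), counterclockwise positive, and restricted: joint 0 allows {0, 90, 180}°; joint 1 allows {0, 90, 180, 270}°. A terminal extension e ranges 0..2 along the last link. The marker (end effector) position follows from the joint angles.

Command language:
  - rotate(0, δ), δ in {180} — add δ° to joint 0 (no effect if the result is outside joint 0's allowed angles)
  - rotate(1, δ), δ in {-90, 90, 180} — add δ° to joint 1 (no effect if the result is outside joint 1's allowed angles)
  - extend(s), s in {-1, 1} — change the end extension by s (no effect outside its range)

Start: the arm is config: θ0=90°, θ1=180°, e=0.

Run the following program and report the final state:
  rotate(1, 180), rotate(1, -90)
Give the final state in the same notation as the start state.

config: θ0=90°, θ1=270°, e=0

start: config: θ0=90°, θ1=180°, e=0
[1] after rotate(1, 180): config: θ0=90°, θ1=0°, e=0
[2] after rotate(1, -90): config: θ0=90°, θ1=270°, e=0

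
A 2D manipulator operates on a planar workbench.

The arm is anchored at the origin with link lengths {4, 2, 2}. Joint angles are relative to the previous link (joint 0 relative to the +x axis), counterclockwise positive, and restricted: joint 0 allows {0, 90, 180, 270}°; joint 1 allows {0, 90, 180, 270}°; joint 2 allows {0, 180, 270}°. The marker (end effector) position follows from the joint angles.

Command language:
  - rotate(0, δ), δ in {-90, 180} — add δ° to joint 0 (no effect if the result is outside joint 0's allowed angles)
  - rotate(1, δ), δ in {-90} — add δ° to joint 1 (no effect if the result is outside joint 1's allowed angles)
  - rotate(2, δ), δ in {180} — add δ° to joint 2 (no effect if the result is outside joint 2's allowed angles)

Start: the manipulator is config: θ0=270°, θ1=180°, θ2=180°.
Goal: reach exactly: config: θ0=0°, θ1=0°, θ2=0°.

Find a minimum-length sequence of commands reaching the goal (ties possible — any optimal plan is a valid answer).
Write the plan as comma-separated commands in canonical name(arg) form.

begin: config: θ0=270°, θ1=180°, θ2=180°
t=1 rotate(0, 180) ⇒ config: θ0=90°, θ1=180°, θ2=180°
t=2 rotate(2, 180) ⇒ config: θ0=90°, θ1=180°, θ2=0°
t=3 rotate(0, -90) ⇒ config: θ0=0°, θ1=180°, θ2=0°
t=4 rotate(1, -90) ⇒ config: θ0=0°, θ1=90°, θ2=0°
t=5 rotate(1, -90) ⇒ config: θ0=0°, θ1=0°, θ2=0°
minimal: 5 command(s), checked below 5.

rotate(0, 180), rotate(2, 180), rotate(0, -90), rotate(1, -90), rotate(1, -90)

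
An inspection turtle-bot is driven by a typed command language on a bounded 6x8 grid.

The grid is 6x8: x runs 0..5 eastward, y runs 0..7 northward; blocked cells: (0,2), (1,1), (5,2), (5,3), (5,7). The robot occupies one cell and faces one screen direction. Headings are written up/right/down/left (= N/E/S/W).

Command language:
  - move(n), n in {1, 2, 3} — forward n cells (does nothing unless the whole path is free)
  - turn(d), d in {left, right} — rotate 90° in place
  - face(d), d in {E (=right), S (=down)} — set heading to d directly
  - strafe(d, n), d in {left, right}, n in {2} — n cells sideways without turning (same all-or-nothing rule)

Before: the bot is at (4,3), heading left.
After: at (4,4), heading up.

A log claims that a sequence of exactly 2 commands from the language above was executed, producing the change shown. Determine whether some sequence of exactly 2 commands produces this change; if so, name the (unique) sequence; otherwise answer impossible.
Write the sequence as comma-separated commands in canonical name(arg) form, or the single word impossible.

turn(right), move(1)

key: running move(1) before turn(right) would end elsewhere — order is forced
from: at (4,3), heading left
t=1 turn(right) ⇒ at (4,3), heading up
t=2 move(1) ⇒ at (4,4), heading up
uniquely the one of 81 2-step routes that fits.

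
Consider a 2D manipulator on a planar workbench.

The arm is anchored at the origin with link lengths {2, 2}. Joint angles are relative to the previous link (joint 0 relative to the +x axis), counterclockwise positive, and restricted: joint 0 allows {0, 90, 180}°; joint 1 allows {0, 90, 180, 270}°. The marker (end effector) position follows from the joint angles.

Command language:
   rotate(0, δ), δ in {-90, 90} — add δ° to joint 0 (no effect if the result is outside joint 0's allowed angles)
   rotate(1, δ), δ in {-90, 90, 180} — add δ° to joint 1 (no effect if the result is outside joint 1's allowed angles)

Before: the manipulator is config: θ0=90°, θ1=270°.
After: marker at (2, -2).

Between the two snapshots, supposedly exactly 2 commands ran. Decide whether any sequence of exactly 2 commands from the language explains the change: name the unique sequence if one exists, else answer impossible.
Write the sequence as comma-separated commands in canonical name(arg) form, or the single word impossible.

rotate(0, -90), rotate(0, -90)

start: config: θ0=90°, θ1=270°
t=1 rotate(0, -90) ⇒ config: θ0=0°, θ1=270°
t=2 rotate(0, -90) ⇒ config: θ0=0°, θ1=270°
no other 2-command option fits: unique.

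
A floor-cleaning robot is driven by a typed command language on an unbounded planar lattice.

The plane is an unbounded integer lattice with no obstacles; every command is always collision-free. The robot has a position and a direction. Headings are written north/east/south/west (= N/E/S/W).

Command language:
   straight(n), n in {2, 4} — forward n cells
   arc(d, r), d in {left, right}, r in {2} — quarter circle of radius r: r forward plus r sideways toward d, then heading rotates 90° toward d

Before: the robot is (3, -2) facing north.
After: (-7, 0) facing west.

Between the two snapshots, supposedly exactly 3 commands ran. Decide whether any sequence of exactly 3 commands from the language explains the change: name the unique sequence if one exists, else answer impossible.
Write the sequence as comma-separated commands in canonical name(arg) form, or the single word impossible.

arc(left, 2), straight(4), straight(4)

key: position moved to (-7,0) AND the heading swung to W — translation plus rotation needed
from: (3, -2) facing north
step 1 (arc(left, 2)): (1, 0) facing west
step 2 (straight(4)): (-3, 0) facing west
step 3 (straight(4)): (-7, 0) facing west
all 64 alternatives checked — unique.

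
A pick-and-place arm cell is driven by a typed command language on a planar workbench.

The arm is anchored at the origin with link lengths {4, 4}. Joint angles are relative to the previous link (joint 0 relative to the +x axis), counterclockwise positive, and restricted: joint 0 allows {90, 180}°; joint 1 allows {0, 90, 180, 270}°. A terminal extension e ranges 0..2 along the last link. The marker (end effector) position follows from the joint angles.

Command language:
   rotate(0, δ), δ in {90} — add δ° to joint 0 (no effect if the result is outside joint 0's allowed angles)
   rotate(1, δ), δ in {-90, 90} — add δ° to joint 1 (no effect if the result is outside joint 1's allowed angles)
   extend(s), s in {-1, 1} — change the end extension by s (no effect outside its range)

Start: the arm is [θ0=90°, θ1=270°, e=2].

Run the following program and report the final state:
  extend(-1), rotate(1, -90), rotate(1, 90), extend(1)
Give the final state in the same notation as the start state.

t0: [θ0=90°, θ1=270°, e=2]
t=1 extend(-1) ⇒ [θ0=90°, θ1=270°, e=1]
t=2 rotate(1, -90) ⇒ [θ0=90°, θ1=180°, e=1]
t=3 rotate(1, 90) ⇒ [θ0=90°, θ1=270°, e=1]
t=4 extend(1) ⇒ [θ0=90°, θ1=270°, e=2]

[θ0=90°, θ1=270°, e=2]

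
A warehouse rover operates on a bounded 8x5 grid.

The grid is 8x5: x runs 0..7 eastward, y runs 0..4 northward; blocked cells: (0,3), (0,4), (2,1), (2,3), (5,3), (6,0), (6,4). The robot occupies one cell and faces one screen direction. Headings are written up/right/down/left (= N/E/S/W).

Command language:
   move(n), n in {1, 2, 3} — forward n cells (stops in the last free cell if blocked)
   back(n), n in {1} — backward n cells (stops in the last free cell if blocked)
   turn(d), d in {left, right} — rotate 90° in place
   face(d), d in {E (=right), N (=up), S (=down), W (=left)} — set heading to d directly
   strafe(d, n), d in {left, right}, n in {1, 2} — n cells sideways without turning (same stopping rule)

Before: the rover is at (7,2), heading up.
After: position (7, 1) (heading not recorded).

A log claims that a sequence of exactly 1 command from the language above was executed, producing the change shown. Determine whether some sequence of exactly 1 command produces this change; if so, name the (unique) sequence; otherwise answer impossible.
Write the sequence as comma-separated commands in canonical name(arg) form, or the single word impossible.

start: at (7,2), heading up
[1] after back(1): at (7,1), heading up
no rival 1-sequence matches.

back(1)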